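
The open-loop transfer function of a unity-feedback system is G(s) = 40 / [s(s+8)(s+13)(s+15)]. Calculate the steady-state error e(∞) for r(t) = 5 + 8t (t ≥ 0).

312

One free integrator in G(s): this is a type 1 system. Taking each input component in turn:
  • 5: tracked with zero error.
  • 8t: e_ss = 8/K_v with K_v=1/39 → 312.
Total e_ss = 312.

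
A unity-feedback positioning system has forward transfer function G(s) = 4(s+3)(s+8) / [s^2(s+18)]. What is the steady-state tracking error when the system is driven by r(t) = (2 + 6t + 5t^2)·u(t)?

1.875

System type = 2 (two poles at s=0). By superposition:
  • 2: tracked with zero error.
  • 6t: tracked with zero error.
  • 5t^2: e_ss = 10/K_a with K_a=16/3 → 1.875.
Total e_ss = 1.875.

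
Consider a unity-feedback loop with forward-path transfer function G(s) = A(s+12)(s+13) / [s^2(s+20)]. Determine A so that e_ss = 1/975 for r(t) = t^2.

250

System type = 2 (two poles at s=0).
K_a = lim_{s→0} s^2·G(s) = A·12·13 / (20) = 7.8·A.
e_ss = 2/K_a = 1/975 ⇒ K_a = 1950 ⇒ A = 1950/7.8 = 250.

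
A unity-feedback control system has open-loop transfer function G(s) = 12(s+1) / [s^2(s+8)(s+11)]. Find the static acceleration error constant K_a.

3/22

G(s) has two factors of s in the denominator, so the system is type 2.
K_a = lim_{s→0} s^2·G(s) = 12·1 / (8·11) = 3/22.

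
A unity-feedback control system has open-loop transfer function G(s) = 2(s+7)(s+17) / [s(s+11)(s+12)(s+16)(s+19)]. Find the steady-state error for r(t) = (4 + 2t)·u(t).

System type = 1 (one pole at s=0). Taking each input component in turn:
  • 4: tracked with zero error.
  • 2t: e_ss = 2/K_v with K_v=119/20064 → 40128/119.
Total e_ss = 40128/119.

40128/119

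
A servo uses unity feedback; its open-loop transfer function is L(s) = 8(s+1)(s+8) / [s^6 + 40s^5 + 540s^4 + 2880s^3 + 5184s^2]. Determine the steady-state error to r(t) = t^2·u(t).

The denominator has no term below 5184s^2 — 2 poles at s=0, type 2.
K_a = lim_{s→0} s^2·L(s) = 8·1·8 / 5184 = 1/81.
r(t) = t^2 gives R(s) = 2/s^3.
e_ss = 2/K_a = 2/(1/81) = 162.

162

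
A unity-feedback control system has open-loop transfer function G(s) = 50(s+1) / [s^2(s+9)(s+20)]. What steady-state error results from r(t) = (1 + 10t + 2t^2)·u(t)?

Two free integrators in G(s): this is a type 2 system. Treating each term separately:
  • 1: tracked with zero error.
  • 10t: tracked with zero error.
  • 2t^2: e_ss = 4/K_a with K_a=5/18 → 14.4.
Total e_ss = 14.4.

14.4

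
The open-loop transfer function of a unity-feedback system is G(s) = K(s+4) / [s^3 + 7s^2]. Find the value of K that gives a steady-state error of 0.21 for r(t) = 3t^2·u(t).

50

Lowest-order denominator term is 7s^2, so the open loop has 2 poles at the origin → type 2 system.
K_a = lim_{s→0} s^2·G(s) = K·4 / 7 = (4/7)·K.
e_ss = 6/K_a = 0.21 ⇒ K_a = 200/7 ⇒ K = (200/7)/(4/7) = 50.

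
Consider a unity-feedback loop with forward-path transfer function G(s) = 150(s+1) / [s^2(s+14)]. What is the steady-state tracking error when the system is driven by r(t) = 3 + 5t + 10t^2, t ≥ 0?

System type = 2 (two poles at s=0). Taking each input component in turn:
  • 3: tracked with zero error.
  • 5t: tracked with zero error.
  • 10t^2: e_ss = 20/K_a with K_a=75/7 → 28/15.
Total e_ss = 28/15.

28/15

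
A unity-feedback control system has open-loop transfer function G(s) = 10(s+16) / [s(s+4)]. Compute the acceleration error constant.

0

The open loop has one pole at the origin → type 1 system.
K_a = lim_{s→0} s^2·G(s) = 0 (the extra factor of s kills the finite limit).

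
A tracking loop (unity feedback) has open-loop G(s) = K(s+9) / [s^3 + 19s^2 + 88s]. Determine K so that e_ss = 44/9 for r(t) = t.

Factoring s from the denominator leaves a polynomial with constant term 88, so the system is type 1.
K_v = lim_{s→0} s·G(s) = K·9 / 88 = (9/88)·K.
e_ss = 1/K_v = 44/9 ⇒ K_v = 9/44 ⇒ K = (9/44)/(9/88) = 2.

2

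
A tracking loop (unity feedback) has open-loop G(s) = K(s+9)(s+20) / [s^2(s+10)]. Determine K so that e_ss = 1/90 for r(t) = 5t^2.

50

System type = 2 (two poles at s=0).
K_a = lim_{s→0} s^2·G(s) = K·9·20 / (10) = 18·K.
e_ss = 10/K_a = 1/90 ⇒ K_a = 900 ⇒ K = 900/18 = 50.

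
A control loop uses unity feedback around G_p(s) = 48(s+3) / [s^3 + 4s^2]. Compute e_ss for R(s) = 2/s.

Factoring s^2 from the denominator leaves a polynomial with constant term 4, so the system is type 2.
A type-2 system has K_p = ∞, so it tracks a step input with zero steady-state error.

0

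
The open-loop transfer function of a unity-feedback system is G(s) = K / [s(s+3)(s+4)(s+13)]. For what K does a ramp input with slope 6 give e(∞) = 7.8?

One free integrator in G(s): this is a type 1 system.
K_v = lim_{s→0} s·G(s) = K / (3·4·13) = (1/156)·K.
e_ss = 6/K_v = 7.8 ⇒ K_v = 10/13 ⇒ K = (10/13)/(1/156) = 120.

120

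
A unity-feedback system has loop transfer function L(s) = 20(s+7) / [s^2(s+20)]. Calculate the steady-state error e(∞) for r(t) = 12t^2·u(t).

24/7

L(s) has two factors of s in the denominator, so the system is type 2.
K_a = lim_{s→0} s^2·L(s) = 20·7 / (20) = 7.
r(t) = 12t^2 gives R(s) = 24/s^3.
e_ss = 24/K_a = 24/7.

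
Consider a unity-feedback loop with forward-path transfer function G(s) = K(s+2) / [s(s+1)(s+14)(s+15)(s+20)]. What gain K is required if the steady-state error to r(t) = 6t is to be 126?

100

One free integrator in G(s): this is a type 1 system.
K_v = lim_{s→0} s·G(s) = K·2 / (1·14·15·20) = (1/2100)·K.
e_ss = 6/K_v = 126 ⇒ K_v = 1/21 ⇒ K = (1/21)/(1/2100) = 100.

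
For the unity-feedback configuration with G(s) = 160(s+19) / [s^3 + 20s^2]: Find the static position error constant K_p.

K_p = lim_{s→0} G(s); with 2 poles at the origin the limit diverges, so K_p = ∞.

infinity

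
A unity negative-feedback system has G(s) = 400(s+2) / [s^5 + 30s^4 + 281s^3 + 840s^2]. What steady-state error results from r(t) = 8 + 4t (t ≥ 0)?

The denominator has no term below 840s^2 — 2 poles at s=0, type 2. Taking each input component in turn:
  • 8: tracked with zero error.
  • 4t: tracked with zero error.
Total e_ss = 0.

0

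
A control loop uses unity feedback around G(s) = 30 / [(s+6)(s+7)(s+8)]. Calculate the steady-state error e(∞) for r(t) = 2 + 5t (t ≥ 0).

infinity

No free integrators in G(s): this is a type 0 system. Taking each input component in turn:
  • 2: e_ss = 2/(1+K_p) with K_p=5/56 → 112/61.
  • 5t: a type-0 system cannot track it, e_ss → ∞.
The unbounded component dominates.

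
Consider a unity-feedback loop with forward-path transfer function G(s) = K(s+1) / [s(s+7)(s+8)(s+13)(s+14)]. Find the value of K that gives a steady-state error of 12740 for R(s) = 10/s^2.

8

System type = 1 (one pole at s=0).
K_v = lim_{s→0} s·G(s) = K·1 / (7·8·13·14) = (1/10192)·K.
e_ss = 10/K_v = 12740 ⇒ K_v = 1/1274 ⇒ K = (1/1274)/(1/10192) = 8.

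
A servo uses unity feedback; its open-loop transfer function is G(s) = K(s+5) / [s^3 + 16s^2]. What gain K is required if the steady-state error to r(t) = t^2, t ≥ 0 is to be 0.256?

Lowest-order denominator term is 16s^2, so the open loop has 2 poles at the origin → type 2 system.
K_a = lim_{s→0} s^2·G(s) = K·5 / 16 = 0.3125·K.
e_ss = 2/K_a = 0.256 ⇒ K_a = 7.8125 ⇒ K = 7.8125/0.3125 = 25.

25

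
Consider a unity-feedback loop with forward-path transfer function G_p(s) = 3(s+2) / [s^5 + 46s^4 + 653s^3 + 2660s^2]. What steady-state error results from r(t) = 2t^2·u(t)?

The denominator has no term below 2660s^2 — 2 poles at s=0, type 2.
K_a = lim_{s→0} s^2·G_p(s) = 3·2 / 2660 = 3/1330.
r(t) = 2t^2 gives R(s) = 4/s^3.
e_ss = 4/K_a = 4/(3/1330) = 5320/3.

5320/3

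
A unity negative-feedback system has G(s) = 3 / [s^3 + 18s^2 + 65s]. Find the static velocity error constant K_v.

3/65

The denominator has no term below 65s — 1 pole at s=0, type 1.
K_v = lim_{s→0} s·G(s) = 3 / 65 = 3/65.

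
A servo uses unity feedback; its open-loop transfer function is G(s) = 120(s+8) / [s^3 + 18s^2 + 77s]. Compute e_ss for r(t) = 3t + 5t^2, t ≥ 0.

infinity

Factoring s from the denominator leaves a polynomial with constant term 77, so the system is type 1. Treating each term separately:
  • 3t: e_ss = 3/K_v with K_v=960/77 → 77/320.
  • 5t^2: a type-1 system cannot track it, e_ss → ∞.
The unbounded component dominates.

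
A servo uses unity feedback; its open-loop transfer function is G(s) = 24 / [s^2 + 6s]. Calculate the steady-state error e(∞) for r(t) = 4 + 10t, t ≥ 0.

The denominator has no term below 6s — 1 pole at s=0, type 1. Taking each input component in turn:
  • 4: tracked with zero error.
  • 10t: e_ss = 10/K_v with K_v=4 → 2.5.
Total e_ss = 2.5.

2.5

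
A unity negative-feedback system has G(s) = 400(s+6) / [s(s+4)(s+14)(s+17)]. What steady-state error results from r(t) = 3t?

1.19

G(s) has one factor of s in the denominator, so the system is type 1.
K_v = lim_{s→0} s·G(s) = 400·6 / (4·14·17) = 300/119.
e_ss = 3/K_v = 3/(300/119) = 1.19.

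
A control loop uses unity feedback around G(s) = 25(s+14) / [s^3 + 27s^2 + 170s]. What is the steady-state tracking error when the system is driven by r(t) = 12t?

204/35

The denominator has no term below 170s — 1 pole at s=0, type 1.
K_v = lim_{s→0} s·G(s) = 25·14 / 170 = 35/17.
e_ss = 12/K_v = 12/(35/17) = 204/35.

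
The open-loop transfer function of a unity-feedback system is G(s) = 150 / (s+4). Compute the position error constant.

37.5

G(s) has no factors of s in the denominator, so the system is type 0.
K_p = lim_{s→0} G(s) = 150 / (4) = 37.5.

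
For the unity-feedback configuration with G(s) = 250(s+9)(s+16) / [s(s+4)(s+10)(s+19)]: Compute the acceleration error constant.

The open loop has one pole at the origin → type 1 system.
K_a = lim_{s→0} s^2·G(s) = 0 (the extra factor of s kills the finite limit).

0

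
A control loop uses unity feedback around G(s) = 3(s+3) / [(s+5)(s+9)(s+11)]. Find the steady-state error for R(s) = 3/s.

The open loop has no poles at the origin → type 0 system.
K_p = lim_{s→0} G(s) = 3·3 / (5·9·11) = 1/55.
e_ss = 3/(1 + K_p) = 3/(56/55) = 165/56.

165/56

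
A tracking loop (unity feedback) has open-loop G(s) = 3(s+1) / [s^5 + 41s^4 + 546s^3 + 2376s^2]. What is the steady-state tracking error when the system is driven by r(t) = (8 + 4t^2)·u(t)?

Factoring s^2 from the denominator leaves a polynomial with constant term 2376, so the system is type 2. Taking each input component in turn:
  • 8: tracked with zero error.
  • 4t^2: e_ss = 8/K_a with K_a=1/792 → 6336.
Total e_ss = 6336.

6336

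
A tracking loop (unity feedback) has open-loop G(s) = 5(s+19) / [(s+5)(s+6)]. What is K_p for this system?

19/6

System type = 0 (no poles at s=0).
K_p = lim_{s→0} G(s) = 5·19 / (5·6) = 19/6.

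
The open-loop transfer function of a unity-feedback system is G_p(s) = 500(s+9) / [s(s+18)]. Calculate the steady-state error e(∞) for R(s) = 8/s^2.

0.032

The open loop has one pole at the origin → type 1 system.
K_v = lim_{s→0} s·G_p(s) = 500·9 / (18) = 250.
e_ss = 8/K_v = 8/250 = 0.032.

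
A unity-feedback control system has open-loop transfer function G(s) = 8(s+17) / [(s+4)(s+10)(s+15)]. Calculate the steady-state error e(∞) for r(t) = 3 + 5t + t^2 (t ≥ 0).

infinity

G(s) has no factors of s in the denominator, so the system is type 0. By superposition:
  • 3: e_ss = 3/(1+K_p) with K_p=17/75 → 225/92.
  • 5t: a type-0 system cannot track it, e_ss → ∞.
  • t^2: a type-0 system cannot track it, e_ss → ∞.
The unbounded component dominates.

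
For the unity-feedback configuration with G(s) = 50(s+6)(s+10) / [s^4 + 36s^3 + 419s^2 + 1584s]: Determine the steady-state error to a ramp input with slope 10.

The denominator has no term below 1584s — 1 pole at s=0, type 1.
K_v = lim_{s→0} s·G(s) = 50·6·10 / 1584 = 125/66.
e_ss = 10/K_v = 10/(125/66) = 5.28.

5.28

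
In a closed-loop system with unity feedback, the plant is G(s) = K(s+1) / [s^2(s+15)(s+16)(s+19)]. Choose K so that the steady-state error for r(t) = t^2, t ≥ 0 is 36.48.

The open loop has two poles at the origin → type 2 system.
K_a = lim_{s→0} s^2·G(s) = K·1 / (15·16·19) = (1/4560)·K.
e_ss = 2/K_a = 36.48 ⇒ K_a = 25/456 ⇒ K = (25/456)/(1/4560) = 250.

250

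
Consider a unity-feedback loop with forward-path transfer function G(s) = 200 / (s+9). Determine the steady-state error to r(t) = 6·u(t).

54/209

No free integrators in G(s): this is a type 0 system.
K_p = lim_{s→0} G(s) = 200 / (9) = 200/9.
e_ss = 6/(1 + K_p) = 6/(209/9) = 54/209.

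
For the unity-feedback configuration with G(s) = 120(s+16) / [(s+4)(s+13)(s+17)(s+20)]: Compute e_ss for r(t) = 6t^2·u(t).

The open loop has no poles at the origin → type 0 system.
For a type-0 system K_a = 0, so e_ss to a parabolic input is unbounded.

infinity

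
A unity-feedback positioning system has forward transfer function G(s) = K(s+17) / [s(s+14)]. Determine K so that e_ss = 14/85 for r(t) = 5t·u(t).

25

The open loop has one pole at the origin → type 1 system.
K_v = lim_{s→0} s·G(s) = K·17 / (14) = (17/14)·K.
e_ss = 5/K_v = 14/85 ⇒ K_v = 425/14 ⇒ K = (425/14)/(17/14) = 25.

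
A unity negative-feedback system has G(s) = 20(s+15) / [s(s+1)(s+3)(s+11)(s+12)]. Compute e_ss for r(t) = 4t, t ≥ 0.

System type = 1 (one pole at s=0).
K_v = lim_{s→0} s·G(s) = 20·15 / (1·3·11·12) = 25/33.
e_ss = 4/K_v = 4/(25/33) = 5.28.

5.28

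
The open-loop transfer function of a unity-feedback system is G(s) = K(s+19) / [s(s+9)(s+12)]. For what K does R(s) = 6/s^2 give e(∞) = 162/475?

The open loop has one pole at the origin → type 1 system.
K_v = lim_{s→0} s·G(s) = K·19 / (9·12) = (19/108)·K.
e_ss = 6/K_v = 162/475 ⇒ K_v = 475/27 ⇒ K = (475/27)/(19/108) = 100.

100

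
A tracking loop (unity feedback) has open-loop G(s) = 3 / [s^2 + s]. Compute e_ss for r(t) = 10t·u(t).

Factoring s from the denominator leaves a polynomial with constant term 1, so the system is type 1.
K_v = lim_{s→0} s·G(s) = 3 / 1 = 3.
e_ss = 10/K_v = 10/3.

10/3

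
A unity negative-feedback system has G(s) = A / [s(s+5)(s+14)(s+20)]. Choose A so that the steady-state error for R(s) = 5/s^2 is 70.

The open loop has one pole at the origin → type 1 system.
K_v = lim_{s→0} s·G(s) = A / (5·14·20) = (1/1400)·A.
e_ss = 5/K_v = 70 ⇒ K_v = 1/14 ⇒ A = (1/14)/(1/1400) = 100.

100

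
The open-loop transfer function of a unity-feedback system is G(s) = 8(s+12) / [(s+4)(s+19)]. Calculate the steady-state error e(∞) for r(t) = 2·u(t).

G(s) has no factors of s in the denominator, so the system is type 0.
K_p = lim_{s→0} G(s) = 8·12 / (4·19) = 24/19.
e_ss = 2/(1 + K_p) = 2/(43/19) = 38/43.

38/43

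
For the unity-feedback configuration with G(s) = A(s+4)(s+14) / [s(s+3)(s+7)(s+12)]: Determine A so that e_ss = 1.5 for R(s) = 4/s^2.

System type = 1 (one pole at s=0).
K_v = lim_{s→0} s·G(s) = A·4·14 / (3·7·12) = (2/9)·A.
e_ss = 4/K_v = 1.5 ⇒ K_v = 8/3 ⇒ A = (8/3)/(2/9) = 12.

12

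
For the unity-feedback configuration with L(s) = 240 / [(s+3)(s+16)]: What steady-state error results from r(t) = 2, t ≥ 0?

1/3

No free integrators in L(s): this is a type 0 system.
K_p = lim_{s→0} L(s) = 240 / (3·16) = 5.
e_ss = 2/(1 + K_p) = 2/6 = 1/3.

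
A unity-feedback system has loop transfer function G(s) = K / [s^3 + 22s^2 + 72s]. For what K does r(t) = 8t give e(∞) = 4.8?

120

Factoring s from the denominator leaves a polynomial with constant term 72, so the system is type 1.
K_v = lim_{s→0} s·G(s) = K / 72 = (1/72)·K.
e_ss = 8/K_v = 4.8 ⇒ K_v = 5/3 ⇒ K = (5/3)/(1/72) = 120.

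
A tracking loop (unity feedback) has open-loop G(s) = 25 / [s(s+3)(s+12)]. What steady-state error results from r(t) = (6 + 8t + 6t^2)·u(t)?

One free integrator in G(s): this is a type 1 system. Treating each term separately:
  • 6: tracked with zero error.
  • 8t: e_ss = 8/K_v with K_v=25/36 → 11.52.
  • 6t^2: a type-1 system cannot track it, e_ss → ∞.
The unbounded component dominates.

infinity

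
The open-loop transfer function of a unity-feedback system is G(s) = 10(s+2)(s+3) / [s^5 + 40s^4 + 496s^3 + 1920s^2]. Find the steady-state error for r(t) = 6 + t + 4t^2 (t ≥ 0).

Factoring s^2 from the denominator leaves a polynomial with constant term 1920, so the system is type 2. By superposition:
  • 6: tracked with zero error.
  • t: tracked with zero error.
  • 4t^2: e_ss = 8/K_a with K_a=1/32 → 256.
Total e_ss = 256.

256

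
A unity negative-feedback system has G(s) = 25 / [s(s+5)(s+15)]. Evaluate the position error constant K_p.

K_p = lim_{s→0} G(s); with 1 pole at the origin the limit diverges, so K_p = ∞.

infinity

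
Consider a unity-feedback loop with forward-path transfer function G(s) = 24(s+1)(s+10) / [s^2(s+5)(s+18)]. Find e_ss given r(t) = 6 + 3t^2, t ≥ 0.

System type = 2 (two poles at s=0). Treating each term separately:
  • 6: tracked with zero error.
  • 3t^2: e_ss = 6/K_a with K_a=8/3 → 2.25.
Total e_ss = 2.25.

2.25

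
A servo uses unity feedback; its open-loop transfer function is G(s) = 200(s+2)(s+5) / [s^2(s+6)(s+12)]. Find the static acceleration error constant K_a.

250/9

The open loop has two poles at the origin → type 2 system.
K_a = lim_{s→0} s^2·G(s) = 200·2·5 / (6·12) = 250/9.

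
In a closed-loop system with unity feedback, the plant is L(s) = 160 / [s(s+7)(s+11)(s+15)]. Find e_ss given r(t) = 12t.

The open loop has one pole at the origin → type 1 system.
K_v = lim_{s→0} s·L(s) = 160 / (7·11·15) = 32/231.
e_ss = 12/K_v = 12/(32/231) = 86.625.

86.625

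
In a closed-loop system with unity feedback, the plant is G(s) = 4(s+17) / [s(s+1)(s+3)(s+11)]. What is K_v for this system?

G(s) has one factor of s in the denominator, so the system is type 1.
K_v = lim_{s→0} s·G(s) = 4·17 / (1·3·11) = 68/33.

68/33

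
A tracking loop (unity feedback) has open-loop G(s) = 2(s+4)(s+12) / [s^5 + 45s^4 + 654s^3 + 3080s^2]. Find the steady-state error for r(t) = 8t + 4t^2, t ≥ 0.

The denominator has no term below 3080s^2 — 2 poles at s=0, type 2. By superposition:
  • 8t: tracked with zero error.
  • 4t^2: e_ss = 8/K_a with K_a=12/385 → 770/3.
Total e_ss = 770/3.

770/3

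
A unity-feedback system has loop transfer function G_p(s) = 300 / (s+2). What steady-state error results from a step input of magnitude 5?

5/151

G_p(s) has no factors of s in the denominator, so the system is type 0.
K_p = lim_{s→0} G_p(s) = 300 / (2) = 150.
e_ss = 5/(1 + K_p) = 5/151.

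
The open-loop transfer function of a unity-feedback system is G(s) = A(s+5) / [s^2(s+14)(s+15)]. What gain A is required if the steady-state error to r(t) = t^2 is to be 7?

12

G(s) has two factors of s in the denominator, so the system is type 2.
K_a = lim_{s→0} s^2·G(s) = A·5 / (14·15) = (1/42)·A.
e_ss = 2/K_a = 7 ⇒ K_a = 2/7 ⇒ A = (2/7)/(1/42) = 12.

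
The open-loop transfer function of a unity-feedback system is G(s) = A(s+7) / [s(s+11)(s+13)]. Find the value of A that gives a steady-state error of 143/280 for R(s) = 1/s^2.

One free integrator in G(s): this is a type 1 system.
K_v = lim_{s→0} s·G(s) = A·7 / (11·13) = (7/143)·A.
e_ss = 1/K_v = 143/280 ⇒ K_v = 280/143 ⇒ A = (280/143)/(7/143) = 40.

40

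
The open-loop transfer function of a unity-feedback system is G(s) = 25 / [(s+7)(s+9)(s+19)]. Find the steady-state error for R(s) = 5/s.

5985/1222

No free integrators in G(s): this is a type 0 system.
K_p = lim_{s→0} G(s) = 25 / (7·9·19) = 25/1197.
e_ss = 5/(1 + K_p) = 5/(1222/1197) = 5985/1222.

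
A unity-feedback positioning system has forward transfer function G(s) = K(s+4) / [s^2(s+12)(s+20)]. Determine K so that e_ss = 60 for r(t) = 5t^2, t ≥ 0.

The open loop has two poles at the origin → type 2 system.
K_a = lim_{s→0} s^2·G(s) = K·4 / (12·20) = (1/60)·K.
e_ss = 10/K_a = 60 ⇒ K_a = 1/6 ⇒ K = (1/6)/(1/60) = 10.

10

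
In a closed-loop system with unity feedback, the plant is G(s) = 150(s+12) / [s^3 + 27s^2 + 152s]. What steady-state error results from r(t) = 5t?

19/45

Factoring s from the denominator leaves a polynomial with constant term 152, so the system is type 1.
K_v = lim_{s→0} s·G(s) = 150·12 / 152 = 225/19.
e_ss = 5/K_v = 5/(225/19) = 19/45.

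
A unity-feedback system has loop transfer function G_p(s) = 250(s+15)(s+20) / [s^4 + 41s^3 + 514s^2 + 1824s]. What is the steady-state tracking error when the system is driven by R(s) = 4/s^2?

304/3125

The denominator has no term below 1824s — 1 pole at s=0, type 1.
K_v = lim_{s→0} s·G_p(s) = 250·15·20 / 1824 = 3125/76.
e_ss = 4/K_v = 4/(3125/76) = 304/3125.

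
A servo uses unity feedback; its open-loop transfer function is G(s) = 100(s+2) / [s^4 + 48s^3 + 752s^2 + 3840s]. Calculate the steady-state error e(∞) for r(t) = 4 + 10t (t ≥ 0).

Factoring s from the denominator leaves a polynomial with constant term 3840, so the system is type 1. Taking each input component in turn:
  • 4: tracked with zero error.
  • 10t: e_ss = 10/K_v with K_v=5/96 → 192.
Total e_ss = 192.

192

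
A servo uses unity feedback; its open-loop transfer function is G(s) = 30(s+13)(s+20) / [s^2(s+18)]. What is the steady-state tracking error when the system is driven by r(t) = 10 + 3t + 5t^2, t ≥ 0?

System type = 2 (two poles at s=0). By superposition:
  • 10: tracked with zero error.
  • 3t: tracked with zero error.
  • 5t^2: e_ss = 10/K_a with K_a=1300/3 → 3/130.
Total e_ss = 3/130.

3/130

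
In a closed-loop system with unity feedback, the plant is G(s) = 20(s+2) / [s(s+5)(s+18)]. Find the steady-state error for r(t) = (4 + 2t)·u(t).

4.5

The open loop has one pole at the origin → type 1 system. Taking each input component in turn:
  • 4: tracked with zero error.
  • 2t: e_ss = 2/K_v with K_v=4/9 → 4.5.
Total e_ss = 4.5.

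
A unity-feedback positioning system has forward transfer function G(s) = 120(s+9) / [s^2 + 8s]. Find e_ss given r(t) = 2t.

2/135

The denominator has no term below 8s — 1 pole at s=0, type 1.
K_v = lim_{s→0} s·G(s) = 120·9 / 8 = 135.
e_ss = 2/K_v = 2/135.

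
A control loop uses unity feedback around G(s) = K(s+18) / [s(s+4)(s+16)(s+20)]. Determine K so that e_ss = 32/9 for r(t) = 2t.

40

G(s) has one factor of s in the denominator, so the system is type 1.
K_v = lim_{s→0} s·G(s) = K·18 / (4·16·20) = (9/640)·K.
e_ss = 2/K_v = 32/9 ⇒ K_v = 0.5625 ⇒ K = 0.5625/(9/640) = 40.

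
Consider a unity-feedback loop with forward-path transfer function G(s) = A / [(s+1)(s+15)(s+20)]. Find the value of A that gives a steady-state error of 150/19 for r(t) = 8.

The open loop has no poles at the origin → type 0 system.
K_p = lim_{s→0} G(s) = A / (1·15·20) = (1/300)·A.
e_ss = 8/(1 + K_p) = 150/19 ⇒ 1 + (1/300)·A = 76/75 ⇒ A = 4.

4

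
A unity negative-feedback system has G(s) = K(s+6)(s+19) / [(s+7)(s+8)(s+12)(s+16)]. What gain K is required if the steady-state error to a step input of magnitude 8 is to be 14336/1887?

No free integrators in G(s): this is a type 0 system.
K_p = lim_{s→0} G(s) = K·6·19 / (7·8·12·16) = (19/1792)·K.
e_ss = 8/(1 + K_p) = 14336/1887 ⇒ 1 + (19/1792)·K = 1887/1792 ⇒ K = 5.

5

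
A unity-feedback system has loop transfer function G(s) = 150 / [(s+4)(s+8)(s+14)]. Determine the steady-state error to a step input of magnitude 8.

1792/299

G(s) has no factors of s in the denominator, so the system is type 0.
K_p = lim_{s→0} G(s) = 150 / (4·8·14) = 75/224.
e_ss = 8/(1 + K_p) = 8/(299/224) = 1792/299.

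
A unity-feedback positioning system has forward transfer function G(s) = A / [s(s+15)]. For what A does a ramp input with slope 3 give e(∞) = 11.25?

4

The open loop has one pole at the origin → type 1 system.
K_v = lim_{s→0} s·G(s) = A / (15) = (1/15)·A.
e_ss = 3/K_v = 11.25 ⇒ K_v = 4/15 ⇒ A = (4/15)/(1/15) = 4.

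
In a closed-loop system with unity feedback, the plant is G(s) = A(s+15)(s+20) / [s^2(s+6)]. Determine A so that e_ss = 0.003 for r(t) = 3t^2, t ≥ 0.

40

System type = 2 (two poles at s=0).
K_a = lim_{s→0} s^2·G(s) = A·15·20 / (6) = 50·A.
e_ss = 6/K_a = 0.003 ⇒ K_a = 2000 ⇒ A = 2000/50 = 40.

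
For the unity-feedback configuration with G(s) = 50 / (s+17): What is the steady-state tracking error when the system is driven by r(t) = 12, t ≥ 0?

204/67

System type = 0 (no poles at s=0).
K_p = lim_{s→0} G(s) = 50 / (17) = 50/17.
e_ss = 12/(1 + K_p) = 12/(67/17) = 204/67.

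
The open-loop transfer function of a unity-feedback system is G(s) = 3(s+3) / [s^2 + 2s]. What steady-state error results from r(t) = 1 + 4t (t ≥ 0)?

The denominator has no term below 2s — 1 pole at s=0, type 1. Taking each input component in turn:
  • 1: tracked with zero error.
  • 4t: e_ss = 4/K_v with K_v=4.5 → 8/9.
Total e_ss = 8/9.

8/9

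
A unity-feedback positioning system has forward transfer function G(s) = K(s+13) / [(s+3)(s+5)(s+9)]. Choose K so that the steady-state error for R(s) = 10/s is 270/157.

G(s) has no factors of s in the denominator, so the system is type 0.
K_p = lim_{s→0} G(s) = K·13 / (3·5·9) = (13/135)·K.
e_ss = 10/(1 + K_p) = 270/157 ⇒ 1 + (13/135)·K = 157/27 ⇒ K = 50.

50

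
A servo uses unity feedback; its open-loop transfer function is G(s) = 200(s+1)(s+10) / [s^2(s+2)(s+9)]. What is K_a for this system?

1000/9

G(s) has two factors of s in the denominator, so the system is type 2.
K_a = lim_{s→0} s^2·G(s) = 200·1·10 / (2·9) = 1000/9.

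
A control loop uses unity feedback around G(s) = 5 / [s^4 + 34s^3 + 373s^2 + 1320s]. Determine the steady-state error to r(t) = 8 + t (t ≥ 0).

Factoring s from the denominator leaves a polynomial with constant term 1320, so the system is type 1. Treating each term separately:
  • 8: tracked with zero error.
  • t: e_ss = 1/K_v with K_v=1/264 → 264.
Total e_ss = 264.

264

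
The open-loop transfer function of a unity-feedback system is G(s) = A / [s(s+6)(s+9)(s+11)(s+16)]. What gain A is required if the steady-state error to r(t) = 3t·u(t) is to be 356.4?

One free integrator in G(s): this is a type 1 system.
K_v = lim_{s→0} s·G(s) = A / (6·9·11·16) = (1/9504)·A.
e_ss = 3/K_v = 356.4 ⇒ K_v = 5/594 ⇒ A = (5/594)/(1/9504) = 80.

80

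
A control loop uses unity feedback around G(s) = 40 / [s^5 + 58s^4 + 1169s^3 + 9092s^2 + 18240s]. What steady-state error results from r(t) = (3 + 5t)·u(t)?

2280

Lowest-order denominator term is 18240s, so the open loop has 1 pole at the origin → type 1 system. Treating each term separately:
  • 3: tracked with zero error.
  • 5t: e_ss = 5/K_v with K_v=1/456 → 2280.
Total e_ss = 2280.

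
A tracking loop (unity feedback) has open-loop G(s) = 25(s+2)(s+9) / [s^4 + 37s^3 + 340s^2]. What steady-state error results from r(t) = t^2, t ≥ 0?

Lowest-order denominator term is 340s^2, so the open loop has 2 poles at the origin → type 2 system.
K_a = lim_{s→0} s^2·G(s) = 25·2·9 / 340 = 45/34.
r(t) = t^2 gives R(s) = 2/s^3.
e_ss = 2/K_a = 2/(45/34) = 68/45.

68/45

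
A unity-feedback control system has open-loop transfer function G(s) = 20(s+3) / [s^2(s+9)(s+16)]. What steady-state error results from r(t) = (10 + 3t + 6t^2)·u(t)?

28.8

G(s) has two factors of s in the denominator, so the system is type 2. Taking each input component in turn:
  • 10: tracked with zero error.
  • 3t: tracked with zero error.
  • 6t^2: e_ss = 12/K_a with K_a=5/12 → 28.8.
Total e_ss = 28.8.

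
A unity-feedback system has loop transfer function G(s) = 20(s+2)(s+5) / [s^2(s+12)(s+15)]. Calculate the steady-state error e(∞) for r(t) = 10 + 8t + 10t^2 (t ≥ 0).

18

System type = 2 (two poles at s=0). Treating each term separately:
  • 10: tracked with zero error.
  • 8t: tracked with zero error.
  • 10t^2: e_ss = 20/K_a with K_a=10/9 → 18.
Total e_ss = 18.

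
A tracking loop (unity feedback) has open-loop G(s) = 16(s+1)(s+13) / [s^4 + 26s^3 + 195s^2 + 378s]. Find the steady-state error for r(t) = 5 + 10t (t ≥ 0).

Lowest-order denominator term is 378s, so the open loop has 1 pole at the origin → type 1 system. Treating each term separately:
  • 5: tracked with zero error.
  • 10t: e_ss = 10/K_v with K_v=104/189 → 945/52.
Total e_ss = 945/52.

945/52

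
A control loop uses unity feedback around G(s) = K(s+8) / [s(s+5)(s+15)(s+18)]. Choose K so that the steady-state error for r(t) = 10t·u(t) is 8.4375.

200

G(s) has one factor of s in the denominator, so the system is type 1.
K_v = lim_{s→0} s·G(s) = K·8 / (5·15·18) = (4/675)·K.
e_ss = 10/K_v = 8.4375 ⇒ K_v = 32/27 ⇒ K = (32/27)/(4/675) = 200.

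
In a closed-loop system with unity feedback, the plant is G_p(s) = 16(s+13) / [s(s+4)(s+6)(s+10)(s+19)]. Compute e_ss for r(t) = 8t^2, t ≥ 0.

infinity

The open loop has one pole at the origin → type 1 system.
K_a = lim_{s→0} s^2·G_p(s) = 0; the steady-state error to this parabolic input grows without bound.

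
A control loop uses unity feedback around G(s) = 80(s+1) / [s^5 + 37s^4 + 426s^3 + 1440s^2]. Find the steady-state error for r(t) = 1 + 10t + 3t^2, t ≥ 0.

108

The denominator has no term below 1440s^2 — 2 poles at s=0, type 2. By superposition:
  • 1: tracked with zero error.
  • 10t: tracked with zero error.
  • 3t^2: e_ss = 6/K_a with K_a=1/18 → 108.
Total e_ss = 108.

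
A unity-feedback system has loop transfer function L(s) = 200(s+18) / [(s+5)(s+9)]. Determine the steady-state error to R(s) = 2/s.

L(s) has no factors of s in the denominator, so the system is type 0.
K_p = lim_{s→0} L(s) = 200·18 / (5·9) = 80.
e_ss = 2/(1 + K_p) = 2/81.

2/81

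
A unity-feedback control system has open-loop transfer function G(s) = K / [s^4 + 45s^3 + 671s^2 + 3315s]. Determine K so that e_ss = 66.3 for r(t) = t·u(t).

Factoring s from the denominator leaves a polynomial with constant term 3315, so the system is type 1.
K_v = lim_{s→0} s·G(s) = K / 3315 = (1/3315)·K.
e_ss = 1/K_v = 66.3 ⇒ K_v = 10/663 ⇒ K = (10/663)/(1/3315) = 50.

50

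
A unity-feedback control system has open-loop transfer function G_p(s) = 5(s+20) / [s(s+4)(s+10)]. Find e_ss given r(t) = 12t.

System type = 1 (one pole at s=0).
K_v = lim_{s→0} s·G_p(s) = 5·20 / (4·10) = 2.5.
e_ss = 12/K_v = 12/2.5 = 4.8.

4.8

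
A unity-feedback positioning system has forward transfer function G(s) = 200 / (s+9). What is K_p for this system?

G(s) has no factors of s in the denominator, so the system is type 0.
K_p = lim_{s→0} G(s) = 200 / (9) = 200/9.

200/9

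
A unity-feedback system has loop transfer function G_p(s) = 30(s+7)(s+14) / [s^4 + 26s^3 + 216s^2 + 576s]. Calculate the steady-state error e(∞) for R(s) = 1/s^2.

48/245

Lowest-order denominator term is 576s, so the open loop has 1 pole at the origin → type 1 system.
K_v = lim_{s→0} s·G_p(s) = 30·7·14 / 576 = 245/48.
e_ss = 1/K_v = 1/(245/48) = 48/245.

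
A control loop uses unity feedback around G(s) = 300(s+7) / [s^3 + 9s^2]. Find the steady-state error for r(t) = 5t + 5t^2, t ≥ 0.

3/70

The denominator has no term below 9s^2 — 2 poles at s=0, type 2. By superposition:
  • 5t: tracked with zero error.
  • 5t^2: e_ss = 10/K_a with K_a=700/3 → 3/70.
Total e_ss = 3/70.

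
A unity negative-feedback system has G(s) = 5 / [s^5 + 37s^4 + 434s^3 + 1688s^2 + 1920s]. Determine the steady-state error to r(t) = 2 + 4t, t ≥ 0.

1536

Lowest-order denominator term is 1920s, so the open loop has 1 pole at the origin → type 1 system. Taking each input component in turn:
  • 2: tracked with zero error.
  • 4t: e_ss = 4/K_v with K_v=1/384 → 1536.
Total e_ss = 1536.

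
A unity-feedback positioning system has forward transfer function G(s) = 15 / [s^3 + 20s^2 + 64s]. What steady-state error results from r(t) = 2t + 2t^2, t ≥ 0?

infinity

Lowest-order denominator term is 64s, so the open loop has 1 pole at the origin → type 1 system. Taking each input component in turn:
  • 2t: e_ss = 2/K_v with K_v=15/64 → 128/15.
  • 2t^2: a type-1 system cannot track it, e_ss → ∞.
The unbounded component dominates.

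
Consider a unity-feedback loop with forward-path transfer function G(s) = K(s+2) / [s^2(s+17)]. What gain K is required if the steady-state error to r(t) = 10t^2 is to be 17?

10

G(s) has two factors of s in the denominator, so the system is type 2.
K_a = lim_{s→0} s^2·G(s) = K·2 / (17) = (2/17)·K.
e_ss = 20/K_a = 17 ⇒ K_a = 20/17 ⇒ K = (20/17)/(2/17) = 10.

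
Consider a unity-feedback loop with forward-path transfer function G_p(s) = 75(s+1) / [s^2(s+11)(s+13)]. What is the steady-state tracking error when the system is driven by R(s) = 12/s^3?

The open loop has two poles at the origin → type 2 system.
K_a = lim_{s→0} s^2·G_p(s) = 75·1 / (11·13) = 75/143.
r(t) = 6t^2 gives R(s) = 12/s^3.
e_ss = 12/K_a = 12/(75/143) = 22.88.

22.88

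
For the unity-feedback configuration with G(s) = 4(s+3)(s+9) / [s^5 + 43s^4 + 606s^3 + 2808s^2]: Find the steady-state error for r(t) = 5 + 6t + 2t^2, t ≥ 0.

Factoring s^2 from the denominator leaves a polynomial with constant term 2808, so the system is type 2. By superposition:
  • 5: tracked with zero error.
  • 6t: tracked with zero error.
  • 2t^2: e_ss = 4/K_a with K_a=1/26 → 104.
Total e_ss = 104.

104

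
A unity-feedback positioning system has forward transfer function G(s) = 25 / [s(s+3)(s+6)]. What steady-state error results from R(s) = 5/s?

0

G(s) has one factor of s in the denominator, so the system is type 1.
K_p = ∞ for a type-1 system; e_ss to a step is zero.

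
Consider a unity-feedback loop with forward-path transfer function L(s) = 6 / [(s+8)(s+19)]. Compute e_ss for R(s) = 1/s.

76/79

System type = 0 (no poles at s=0).
K_p = lim_{s→0} L(s) = 6 / (8·19) = 3/76.
e_ss = 1/(1 + K_p) = 1/(79/76) = 76/79.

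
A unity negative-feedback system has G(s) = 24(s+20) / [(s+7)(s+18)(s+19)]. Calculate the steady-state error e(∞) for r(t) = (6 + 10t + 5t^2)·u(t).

infinity

G(s) has no factors of s in the denominator, so the system is type 0. By superposition:
  • 6: e_ss = 6/(1+K_p) with K_p=80/399 → 2394/479.
  • 10t: a type-0 system cannot track it, e_ss → ∞.
  • 5t^2: a type-0 system cannot track it, e_ss → ∞.
The unbounded component dominates.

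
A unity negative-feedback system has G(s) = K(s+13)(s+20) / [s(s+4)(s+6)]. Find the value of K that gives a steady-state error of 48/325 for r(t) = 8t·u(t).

G(s) has one factor of s in the denominator, so the system is type 1.
K_v = lim_{s→0} s·G(s) = K·13·20 / (4·6) = (65/6)·K.
e_ss = 8/K_v = 48/325 ⇒ K_v = 325/6 ⇒ K = (325/6)/(65/6) = 5.

5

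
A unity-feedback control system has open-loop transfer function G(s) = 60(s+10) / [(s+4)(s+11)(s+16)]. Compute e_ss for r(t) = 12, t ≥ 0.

1056/163

G(s) has no factors of s in the denominator, so the system is type 0.
K_p = lim_{s→0} G(s) = 60·10 / (4·11·16) = 75/88.
e_ss = 12/(1 + K_p) = 12/(163/88) = 1056/163.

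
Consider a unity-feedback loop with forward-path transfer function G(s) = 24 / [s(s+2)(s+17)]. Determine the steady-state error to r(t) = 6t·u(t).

8.5

G(s) has one factor of s in the denominator, so the system is type 1.
K_v = lim_{s→0} s·G(s) = 24 / (2·17) = 12/17.
e_ss = 6/K_v = 6/(12/17) = 8.5.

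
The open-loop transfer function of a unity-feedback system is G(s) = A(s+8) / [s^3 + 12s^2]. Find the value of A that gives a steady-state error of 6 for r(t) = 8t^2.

4

Factoring s^2 from the denominator leaves a polynomial with constant term 12, so the system is type 2.
K_a = lim_{s→0} s^2·G(s) = A·8 / 12 = (2/3)·A.
e_ss = 16/K_a = 6 ⇒ K_a = 8/3 ⇒ A = (8/3)/(2/3) = 4.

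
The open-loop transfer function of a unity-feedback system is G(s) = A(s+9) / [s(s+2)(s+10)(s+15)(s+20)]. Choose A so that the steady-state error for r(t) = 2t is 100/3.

40

System type = 1 (one pole at s=0).
K_v = lim_{s→0} s·G(s) = A·9 / (2·10·15·20) = 0.0015·A.
e_ss = 2/K_v = 100/3 ⇒ K_v = 0.06 ⇒ A = 0.06/0.0015 = 40.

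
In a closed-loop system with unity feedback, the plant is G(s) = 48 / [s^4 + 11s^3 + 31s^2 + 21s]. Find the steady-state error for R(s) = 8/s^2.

The denominator has no term below 21s — 1 pole at s=0, type 1.
K_v = lim_{s→0} s·G(s) = 48 / 21 = 16/7.
e_ss = 8/K_v = 8/(16/7) = 3.5.

3.5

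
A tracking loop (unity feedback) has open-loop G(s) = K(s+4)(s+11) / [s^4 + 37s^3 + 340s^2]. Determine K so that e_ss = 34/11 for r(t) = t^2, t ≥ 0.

5

Lowest-order denominator term is 340s^2, so the open loop has 2 poles at the origin → type 2 system.
K_a = lim_{s→0} s^2·G(s) = K·4·11 / 340 = (11/85)·K.
e_ss = 2/K_a = 34/11 ⇒ K_a = 11/17 ⇒ K = (11/17)/(11/85) = 5.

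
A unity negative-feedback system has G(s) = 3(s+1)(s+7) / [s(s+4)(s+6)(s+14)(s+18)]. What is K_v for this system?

G(s) has one factor of s in the denominator, so the system is type 1.
K_v = lim_{s→0} s·G(s) = 3·1·7 / (4·6·14·18) = 1/288.

1/288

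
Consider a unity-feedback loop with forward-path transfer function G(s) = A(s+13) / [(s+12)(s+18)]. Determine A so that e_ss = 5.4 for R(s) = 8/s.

The open loop has no poles at the origin → type 0 system.
K_p = lim_{s→0} G(s) = A·13 / (12·18) = (13/216)·A.
e_ss = 8/(1 + K_p) = 5.4 ⇒ 1 + (13/216)·A = 40/27 ⇒ A = 8.

8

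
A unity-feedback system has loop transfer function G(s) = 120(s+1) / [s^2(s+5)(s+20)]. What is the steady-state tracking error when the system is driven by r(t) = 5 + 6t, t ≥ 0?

0

G(s) has two factors of s in the denominator, so the system is type 2. By superposition:
  • 5: tracked with zero error.
  • 6t: tracked with zero error.
Total e_ss = 0.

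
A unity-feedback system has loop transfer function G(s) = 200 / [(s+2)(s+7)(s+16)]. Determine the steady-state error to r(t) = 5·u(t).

No free integrators in G(s): this is a type 0 system.
K_p = lim_{s→0} G(s) = 200 / (2·7·16) = 25/28.
e_ss = 5/(1 + K_p) = 5/(53/28) = 140/53.

140/53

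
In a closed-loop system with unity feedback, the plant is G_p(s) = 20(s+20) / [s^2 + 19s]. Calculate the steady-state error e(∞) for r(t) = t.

Factoring s from the denominator leaves a polynomial with constant term 19, so the system is type 1.
K_v = lim_{s→0} s·G_p(s) = 20·20 / 19 = 400/19.
e_ss = 1/K_v = 1/(400/19) = 0.0475.

0.0475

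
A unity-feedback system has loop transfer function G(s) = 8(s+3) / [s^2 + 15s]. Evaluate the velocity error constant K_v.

1.6

Factoring s from the denominator leaves a polynomial with constant term 15, so the system is type 1.
K_v = lim_{s→0} s·G(s) = 8·3 / 15 = 1.6.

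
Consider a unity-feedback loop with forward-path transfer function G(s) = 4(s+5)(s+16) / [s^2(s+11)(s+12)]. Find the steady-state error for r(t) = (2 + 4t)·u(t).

0

Two free integrators in G(s): this is a type 2 system. Taking each input component in turn:
  • 2: tracked with zero error.
  • 4t: tracked with zero error.
Total e_ss = 0.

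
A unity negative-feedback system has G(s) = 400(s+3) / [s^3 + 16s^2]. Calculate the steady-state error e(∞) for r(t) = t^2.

Factoring s^2 from the denominator leaves a polynomial with constant term 16, so the system is type 2.
K_a = lim_{s→0} s^2·G(s) = 400·3 / 16 = 75.
r(t) = t^2 gives R(s) = 2/s^3.
e_ss = 2/K_a = 2/75.

2/75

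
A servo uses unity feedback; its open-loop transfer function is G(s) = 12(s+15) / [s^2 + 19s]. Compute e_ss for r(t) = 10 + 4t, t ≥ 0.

Factoring s from the denominator leaves a polynomial with constant term 19, so the system is type 1. Treating each term separately:
  • 10: tracked with zero error.
  • 4t: e_ss = 4/K_v with K_v=180/19 → 19/45.
Total e_ss = 19/45.

19/45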